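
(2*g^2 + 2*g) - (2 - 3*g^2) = 5*g^2 + 2*g - 2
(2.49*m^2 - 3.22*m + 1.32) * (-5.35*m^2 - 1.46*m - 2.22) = -13.3215*m^4 + 13.5916*m^3 - 7.8886*m^2 + 5.2212*m - 2.9304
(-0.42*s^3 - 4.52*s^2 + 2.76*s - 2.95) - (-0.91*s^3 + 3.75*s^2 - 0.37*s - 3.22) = 0.49*s^3 - 8.27*s^2 + 3.13*s + 0.27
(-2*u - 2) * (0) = 0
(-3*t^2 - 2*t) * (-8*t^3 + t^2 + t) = 24*t^5 + 13*t^4 - 5*t^3 - 2*t^2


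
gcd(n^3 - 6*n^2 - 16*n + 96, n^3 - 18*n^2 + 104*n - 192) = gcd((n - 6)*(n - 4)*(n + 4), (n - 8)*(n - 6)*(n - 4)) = n^2 - 10*n + 24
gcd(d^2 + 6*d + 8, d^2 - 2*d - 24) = d + 4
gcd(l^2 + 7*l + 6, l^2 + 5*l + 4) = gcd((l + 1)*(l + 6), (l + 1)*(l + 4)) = l + 1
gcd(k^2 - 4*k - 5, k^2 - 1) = k + 1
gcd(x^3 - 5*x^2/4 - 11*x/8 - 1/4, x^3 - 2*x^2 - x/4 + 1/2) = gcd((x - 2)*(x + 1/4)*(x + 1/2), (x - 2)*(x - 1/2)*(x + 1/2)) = x^2 - 3*x/2 - 1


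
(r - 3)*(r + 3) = r^2 - 9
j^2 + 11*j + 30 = (j + 5)*(j + 6)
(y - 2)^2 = y^2 - 4*y + 4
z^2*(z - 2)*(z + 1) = z^4 - z^3 - 2*z^2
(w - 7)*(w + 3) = w^2 - 4*w - 21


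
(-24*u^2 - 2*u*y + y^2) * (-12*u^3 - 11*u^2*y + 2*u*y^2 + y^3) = 288*u^5 + 288*u^4*y - 38*u^3*y^2 - 39*u^2*y^3 + y^5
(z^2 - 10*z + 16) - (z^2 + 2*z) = 16 - 12*z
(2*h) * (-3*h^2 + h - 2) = -6*h^3 + 2*h^2 - 4*h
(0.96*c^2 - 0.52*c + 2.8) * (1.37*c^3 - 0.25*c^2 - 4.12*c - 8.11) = 1.3152*c^5 - 0.9524*c^4 + 0.0107999999999998*c^3 - 6.3432*c^2 - 7.3188*c - 22.708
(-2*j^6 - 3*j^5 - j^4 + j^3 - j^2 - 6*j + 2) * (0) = 0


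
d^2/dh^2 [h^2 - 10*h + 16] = 2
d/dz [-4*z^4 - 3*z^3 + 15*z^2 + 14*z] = -16*z^3 - 9*z^2 + 30*z + 14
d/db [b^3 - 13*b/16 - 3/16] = 3*b^2 - 13/16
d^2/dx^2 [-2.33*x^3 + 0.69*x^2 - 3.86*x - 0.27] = 1.38 - 13.98*x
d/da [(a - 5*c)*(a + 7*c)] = 2*a + 2*c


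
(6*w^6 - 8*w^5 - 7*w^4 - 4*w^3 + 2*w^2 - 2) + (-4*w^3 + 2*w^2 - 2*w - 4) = 6*w^6 - 8*w^5 - 7*w^4 - 8*w^3 + 4*w^2 - 2*w - 6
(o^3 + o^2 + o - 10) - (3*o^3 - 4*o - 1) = -2*o^3 + o^2 + 5*o - 9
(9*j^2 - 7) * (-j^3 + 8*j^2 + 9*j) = -9*j^5 + 72*j^4 + 88*j^3 - 56*j^2 - 63*j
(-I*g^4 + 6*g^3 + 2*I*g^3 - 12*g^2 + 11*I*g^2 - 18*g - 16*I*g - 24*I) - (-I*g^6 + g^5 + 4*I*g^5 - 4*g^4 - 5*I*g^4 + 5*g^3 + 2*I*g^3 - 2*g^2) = I*g^6 - g^5 - 4*I*g^5 + 4*g^4 + 4*I*g^4 + g^3 - 10*g^2 + 11*I*g^2 - 18*g - 16*I*g - 24*I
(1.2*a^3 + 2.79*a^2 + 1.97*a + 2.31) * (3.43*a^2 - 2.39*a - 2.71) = 4.116*a^5 + 6.7017*a^4 - 3.163*a^3 - 4.3459*a^2 - 10.8596*a - 6.2601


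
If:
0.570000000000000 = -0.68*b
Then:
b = -0.84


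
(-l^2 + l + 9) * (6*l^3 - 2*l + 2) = -6*l^5 + 6*l^4 + 56*l^3 - 4*l^2 - 16*l + 18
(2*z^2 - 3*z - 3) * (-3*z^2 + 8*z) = -6*z^4 + 25*z^3 - 15*z^2 - 24*z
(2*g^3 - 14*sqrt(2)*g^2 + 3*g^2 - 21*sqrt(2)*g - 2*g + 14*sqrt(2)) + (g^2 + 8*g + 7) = 2*g^3 - 14*sqrt(2)*g^2 + 4*g^2 - 21*sqrt(2)*g + 6*g + 7 + 14*sqrt(2)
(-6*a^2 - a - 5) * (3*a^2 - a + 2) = -18*a^4 + 3*a^3 - 26*a^2 + 3*a - 10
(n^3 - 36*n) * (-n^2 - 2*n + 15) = -n^5 - 2*n^4 + 51*n^3 + 72*n^2 - 540*n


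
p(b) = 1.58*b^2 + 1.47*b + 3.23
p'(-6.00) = -17.49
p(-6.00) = 51.29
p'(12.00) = 39.39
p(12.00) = 248.39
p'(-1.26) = -2.51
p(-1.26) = 3.89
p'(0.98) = 4.57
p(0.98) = 6.19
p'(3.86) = 13.67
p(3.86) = 32.45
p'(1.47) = 6.12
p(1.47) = 8.81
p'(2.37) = 8.96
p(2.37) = 15.59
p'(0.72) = 3.75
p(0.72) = 5.11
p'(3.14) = 11.39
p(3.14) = 23.42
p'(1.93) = 7.57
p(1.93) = 11.95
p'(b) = 3.16*b + 1.47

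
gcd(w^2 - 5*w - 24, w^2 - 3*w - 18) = w + 3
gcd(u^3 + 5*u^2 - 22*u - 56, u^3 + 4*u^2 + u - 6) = u + 2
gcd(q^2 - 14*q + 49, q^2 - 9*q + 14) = q - 7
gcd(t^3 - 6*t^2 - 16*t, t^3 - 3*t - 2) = 1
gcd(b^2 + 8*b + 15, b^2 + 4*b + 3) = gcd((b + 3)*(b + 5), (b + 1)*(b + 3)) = b + 3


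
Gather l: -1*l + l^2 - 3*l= l^2 - 4*l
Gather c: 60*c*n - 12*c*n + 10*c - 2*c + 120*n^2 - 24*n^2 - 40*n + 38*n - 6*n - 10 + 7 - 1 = c*(48*n + 8) + 96*n^2 - 8*n - 4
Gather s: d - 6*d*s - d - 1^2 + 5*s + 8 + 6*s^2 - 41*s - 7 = 6*s^2 + s*(-6*d - 36)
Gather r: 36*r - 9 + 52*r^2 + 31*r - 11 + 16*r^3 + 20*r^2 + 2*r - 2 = 16*r^3 + 72*r^2 + 69*r - 22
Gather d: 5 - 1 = 4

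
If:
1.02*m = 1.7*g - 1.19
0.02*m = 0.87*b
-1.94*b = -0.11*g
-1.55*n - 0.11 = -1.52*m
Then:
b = -0.08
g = -1.46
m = -3.60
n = -3.60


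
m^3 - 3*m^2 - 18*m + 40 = (m - 5)*(m - 2)*(m + 4)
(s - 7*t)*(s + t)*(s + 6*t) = s^3 - 43*s*t^2 - 42*t^3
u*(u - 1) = u^2 - u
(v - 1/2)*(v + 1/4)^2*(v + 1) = v^4 + v^3 - 3*v^2/16 - 7*v/32 - 1/32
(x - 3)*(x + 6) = x^2 + 3*x - 18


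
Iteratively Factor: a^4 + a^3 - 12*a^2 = (a)*(a^3 + a^2 - 12*a) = a*(a - 3)*(a^2 + 4*a) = a^2*(a - 3)*(a + 4)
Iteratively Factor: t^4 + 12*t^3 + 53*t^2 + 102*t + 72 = (t + 2)*(t^3 + 10*t^2 + 33*t + 36) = (t + 2)*(t + 4)*(t^2 + 6*t + 9) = (t + 2)*(t + 3)*(t + 4)*(t + 3)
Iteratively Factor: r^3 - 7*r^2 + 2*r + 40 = (r - 5)*(r^2 - 2*r - 8) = (r - 5)*(r - 4)*(r + 2)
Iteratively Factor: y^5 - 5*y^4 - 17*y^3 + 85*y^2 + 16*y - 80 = (y - 5)*(y^4 - 17*y^2 + 16) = (y - 5)*(y - 4)*(y^3 + 4*y^2 - y - 4) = (y - 5)*(y - 4)*(y + 1)*(y^2 + 3*y - 4) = (y - 5)*(y - 4)*(y - 1)*(y + 1)*(y + 4)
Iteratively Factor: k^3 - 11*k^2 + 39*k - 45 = (k - 3)*(k^2 - 8*k + 15) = (k - 5)*(k - 3)*(k - 3)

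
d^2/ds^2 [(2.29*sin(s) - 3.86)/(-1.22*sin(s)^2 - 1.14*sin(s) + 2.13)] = (3.408436*sin(s)^5 - 26.165828*sin(s)^4 + 12.782428*sin(s)^3 - 5.106918*sin(s)^2 - 2.477187*sin(s) + 18.972948)/(1.22*sin(s)^2 + 1.14*sin(s) - 2.13)^3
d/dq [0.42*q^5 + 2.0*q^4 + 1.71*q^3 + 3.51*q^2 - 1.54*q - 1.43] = 2.1*q^4 + 8.0*q^3 + 5.13*q^2 + 7.02*q - 1.54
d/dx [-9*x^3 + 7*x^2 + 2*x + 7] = -27*x^2 + 14*x + 2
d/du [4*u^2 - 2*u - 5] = 8*u - 2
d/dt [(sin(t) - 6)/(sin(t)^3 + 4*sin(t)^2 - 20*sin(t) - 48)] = (-2*sin(t)^3 + 14*sin(t)^2 + 48*sin(t) - 168)*cos(t)/(sin(t)^3 + 4*sin(t)^2 - 20*sin(t) - 48)^2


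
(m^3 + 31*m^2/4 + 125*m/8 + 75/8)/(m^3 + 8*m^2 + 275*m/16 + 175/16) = 2*(2*m + 3)/(4*m + 7)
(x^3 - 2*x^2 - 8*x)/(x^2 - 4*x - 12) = x*(x - 4)/(x - 6)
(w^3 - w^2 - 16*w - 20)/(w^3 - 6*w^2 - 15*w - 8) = (-w^3 + w^2 + 16*w + 20)/(-w^3 + 6*w^2 + 15*w + 8)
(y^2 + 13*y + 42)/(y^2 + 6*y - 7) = (y + 6)/(y - 1)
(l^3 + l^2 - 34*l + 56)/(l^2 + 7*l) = l - 6 + 8/l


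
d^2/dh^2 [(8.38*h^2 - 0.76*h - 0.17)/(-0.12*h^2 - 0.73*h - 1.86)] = (1.490064*h^3 + 11.237184*h^2 - 0.928440000000003*h - 59.941454)/(0.001728*h^6 + 0.031536*h^5 + 0.272196*h^4 + 1.366633*h^3 + 4.219038*h^2 + 7.576524*h + 6.434856)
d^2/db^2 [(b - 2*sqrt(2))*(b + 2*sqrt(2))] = 2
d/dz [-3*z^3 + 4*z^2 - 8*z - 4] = -9*z^2 + 8*z - 8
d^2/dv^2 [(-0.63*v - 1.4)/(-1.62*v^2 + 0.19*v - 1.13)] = ((0.63*v + 1.4)*(3.24*v - 0.19)*(6.48*v - 0.38) - (6.1236*v + 4.2966)*(1.62*v^2 - 0.19*v + 1.13))/(1.62*v^2 - 0.19*v + 1.13)^3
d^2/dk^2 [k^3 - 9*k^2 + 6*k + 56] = 6*k - 18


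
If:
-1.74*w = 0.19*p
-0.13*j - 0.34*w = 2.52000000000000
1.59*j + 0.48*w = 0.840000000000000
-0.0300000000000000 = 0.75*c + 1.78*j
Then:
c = -7.46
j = 3.13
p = 78.82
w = -8.61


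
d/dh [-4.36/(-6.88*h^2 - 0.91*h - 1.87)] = (-59.9936*h - 3.9676)/(6.88*h^2 + 0.91*h + 1.87)^2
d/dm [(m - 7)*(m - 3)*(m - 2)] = 3*m^2 - 24*m + 41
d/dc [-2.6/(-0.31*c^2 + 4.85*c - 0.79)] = (12.61 - 1.612*c)/(0.31*c^2 - 4.85*c + 0.79)^2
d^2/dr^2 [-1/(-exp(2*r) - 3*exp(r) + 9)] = (4*exp(3*r) + 9*exp(2*r) + 45*exp(r) + 27)*exp(r)/(exp(6*r) + 9*exp(5*r) - 135*exp(3*r) + 729*exp(r) - 729)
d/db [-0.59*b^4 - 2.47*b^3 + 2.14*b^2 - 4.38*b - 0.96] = -2.36*b^3 - 7.41*b^2 + 4.28*b - 4.38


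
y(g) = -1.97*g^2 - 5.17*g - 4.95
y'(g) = -3.94*g - 5.17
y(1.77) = -20.27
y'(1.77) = -12.14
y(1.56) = -17.81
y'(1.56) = -11.32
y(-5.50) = -36.11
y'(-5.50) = 16.50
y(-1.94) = -2.33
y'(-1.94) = 2.47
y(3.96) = -56.32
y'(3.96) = -20.77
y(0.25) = -6.37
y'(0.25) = -6.16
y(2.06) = -23.96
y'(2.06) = -13.29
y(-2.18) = -3.04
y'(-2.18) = 3.42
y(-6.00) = -44.85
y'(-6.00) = 18.47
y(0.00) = -4.95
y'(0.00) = -5.17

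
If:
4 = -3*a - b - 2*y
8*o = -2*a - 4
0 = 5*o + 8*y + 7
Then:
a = 32*y/5 + 18/5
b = -106*y/5 - 74/5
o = -8*y/5 - 7/5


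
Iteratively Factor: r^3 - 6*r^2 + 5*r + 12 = (r - 3)*(r^2 - 3*r - 4) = (r - 3)*(r + 1)*(r - 4)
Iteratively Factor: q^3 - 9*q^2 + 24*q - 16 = (q - 4)*(q^2 - 5*q + 4) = (q - 4)^2*(q - 1)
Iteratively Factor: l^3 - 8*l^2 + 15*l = (l - 3)*(l^2 - 5*l) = (l - 5)*(l - 3)*(l)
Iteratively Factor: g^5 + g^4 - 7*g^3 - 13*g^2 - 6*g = (g + 1)*(g^4 - 7*g^2 - 6*g) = (g + 1)*(g + 2)*(g^3 - 2*g^2 - 3*g) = (g + 1)^2*(g + 2)*(g^2 - 3*g) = g*(g + 1)^2*(g + 2)*(g - 3)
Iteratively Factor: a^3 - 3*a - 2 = (a + 1)*(a^2 - a - 2) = (a + 1)^2*(a - 2)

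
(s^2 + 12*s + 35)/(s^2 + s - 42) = (s + 5)/(s - 6)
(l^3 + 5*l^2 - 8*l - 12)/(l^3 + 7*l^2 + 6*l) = (l - 2)/l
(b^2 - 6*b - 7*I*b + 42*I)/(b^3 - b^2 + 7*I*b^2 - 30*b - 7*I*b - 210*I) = (b - 7*I)/(b^2 + b*(5 + 7*I) + 35*I)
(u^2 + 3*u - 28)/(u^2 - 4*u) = (u + 7)/u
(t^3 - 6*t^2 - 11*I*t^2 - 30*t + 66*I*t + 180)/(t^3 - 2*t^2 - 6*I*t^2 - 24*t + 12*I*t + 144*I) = (t - 5*I)/(t + 4)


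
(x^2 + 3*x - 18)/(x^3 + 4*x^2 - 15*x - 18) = 1/(x + 1)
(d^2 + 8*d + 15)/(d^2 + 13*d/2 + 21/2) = 2*(d + 5)/(2*d + 7)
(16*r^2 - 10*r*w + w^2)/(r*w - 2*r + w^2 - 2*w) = (16*r^2 - 10*r*w + w^2)/(r*w - 2*r + w^2 - 2*w)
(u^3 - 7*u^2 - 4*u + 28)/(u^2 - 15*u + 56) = (u^2 - 4)/(u - 8)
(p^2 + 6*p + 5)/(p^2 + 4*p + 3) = (p + 5)/(p + 3)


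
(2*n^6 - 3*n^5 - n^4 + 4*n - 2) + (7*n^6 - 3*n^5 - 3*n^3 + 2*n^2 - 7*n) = 9*n^6 - 6*n^5 - n^4 - 3*n^3 + 2*n^2 - 3*n - 2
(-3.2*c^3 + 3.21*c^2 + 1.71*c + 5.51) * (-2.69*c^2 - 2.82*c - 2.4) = 8.608*c^5 + 0.389099999999999*c^4 - 5.9721*c^3 - 27.3481*c^2 - 19.6422*c - 13.224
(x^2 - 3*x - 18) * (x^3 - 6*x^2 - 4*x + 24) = x^5 - 9*x^4 - 4*x^3 + 144*x^2 - 432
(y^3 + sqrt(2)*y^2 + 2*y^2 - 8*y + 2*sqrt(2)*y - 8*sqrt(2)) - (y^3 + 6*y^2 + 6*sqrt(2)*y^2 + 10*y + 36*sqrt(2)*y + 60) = -5*sqrt(2)*y^2 - 4*y^2 - 34*sqrt(2)*y - 18*y - 60 - 8*sqrt(2)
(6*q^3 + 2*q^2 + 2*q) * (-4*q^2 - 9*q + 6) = -24*q^5 - 62*q^4 + 10*q^3 - 6*q^2 + 12*q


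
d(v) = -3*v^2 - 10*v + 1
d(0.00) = 1.00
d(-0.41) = 4.60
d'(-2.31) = 3.86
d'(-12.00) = 62.00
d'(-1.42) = -1.48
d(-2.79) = 5.55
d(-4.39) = -12.92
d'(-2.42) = 4.52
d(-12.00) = -311.00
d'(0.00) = -10.00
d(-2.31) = 8.09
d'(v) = -6*v - 10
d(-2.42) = 7.63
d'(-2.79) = 6.74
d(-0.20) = 2.88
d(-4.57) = -15.95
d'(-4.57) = 17.42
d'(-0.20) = -8.80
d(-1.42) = 9.15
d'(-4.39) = 16.34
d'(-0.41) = -7.54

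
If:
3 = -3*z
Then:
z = -1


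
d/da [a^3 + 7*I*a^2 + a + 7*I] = 3*a^2 + 14*I*a + 1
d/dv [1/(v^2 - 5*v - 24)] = (5 - 2*v)/(-v^2 + 5*v + 24)^2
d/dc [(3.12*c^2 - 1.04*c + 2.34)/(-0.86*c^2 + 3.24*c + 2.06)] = (9.2144*c^2 + 16.8792*c - 9.724)/(0.7396*c^4 - 5.5728*c^3 + 6.9544*c^2 + 13.3488*c + 4.2436)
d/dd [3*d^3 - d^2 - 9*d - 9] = 9*d^2 - 2*d - 9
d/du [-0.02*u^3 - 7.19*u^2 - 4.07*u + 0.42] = -0.06*u^2 - 14.38*u - 4.07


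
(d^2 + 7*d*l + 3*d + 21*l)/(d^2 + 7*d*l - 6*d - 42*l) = (d + 3)/(d - 6)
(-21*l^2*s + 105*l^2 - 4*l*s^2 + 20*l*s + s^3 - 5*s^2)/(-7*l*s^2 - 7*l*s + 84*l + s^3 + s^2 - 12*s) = (3*l*s - 15*l + s^2 - 5*s)/(s^2 + s - 12)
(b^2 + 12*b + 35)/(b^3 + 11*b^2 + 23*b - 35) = 1/(b - 1)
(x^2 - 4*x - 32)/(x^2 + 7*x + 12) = (x - 8)/(x + 3)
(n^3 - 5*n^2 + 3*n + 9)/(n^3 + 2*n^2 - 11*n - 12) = (n - 3)/(n + 4)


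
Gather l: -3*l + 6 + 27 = 33 - 3*l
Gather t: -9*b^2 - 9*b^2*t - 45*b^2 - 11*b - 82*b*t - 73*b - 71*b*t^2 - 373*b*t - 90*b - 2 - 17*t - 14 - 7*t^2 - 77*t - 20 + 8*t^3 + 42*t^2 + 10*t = -54*b^2 - 174*b + 8*t^3 + t^2*(35 - 71*b) + t*(-9*b^2 - 455*b - 84) - 36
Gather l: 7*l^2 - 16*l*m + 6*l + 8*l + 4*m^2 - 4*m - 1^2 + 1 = 7*l^2 + l*(14 - 16*m) + 4*m^2 - 4*m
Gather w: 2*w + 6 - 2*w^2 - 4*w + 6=-2*w^2 - 2*w + 12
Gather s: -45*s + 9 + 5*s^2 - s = 5*s^2 - 46*s + 9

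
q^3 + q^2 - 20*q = q*(q - 4)*(q + 5)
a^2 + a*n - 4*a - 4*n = (a - 4)*(a + n)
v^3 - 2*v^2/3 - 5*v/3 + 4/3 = (v - 1)^2*(v + 4/3)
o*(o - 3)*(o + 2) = o^3 - o^2 - 6*o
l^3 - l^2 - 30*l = l*(l - 6)*(l + 5)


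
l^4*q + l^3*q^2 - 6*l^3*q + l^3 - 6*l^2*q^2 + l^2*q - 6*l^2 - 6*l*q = l*(l - 6)*(l + q)*(l*q + 1)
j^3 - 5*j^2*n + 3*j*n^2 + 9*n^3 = (j - 3*n)^2*(j + n)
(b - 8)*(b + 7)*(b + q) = b^3 + b^2*q - b^2 - b*q - 56*b - 56*q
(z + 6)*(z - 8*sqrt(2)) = z^2 - 8*sqrt(2)*z + 6*z - 48*sqrt(2)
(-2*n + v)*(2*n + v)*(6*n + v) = -24*n^3 - 4*n^2*v + 6*n*v^2 + v^3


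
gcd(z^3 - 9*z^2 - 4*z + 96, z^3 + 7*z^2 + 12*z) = z + 3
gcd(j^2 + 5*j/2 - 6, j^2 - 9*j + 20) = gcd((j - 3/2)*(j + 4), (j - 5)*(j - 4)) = 1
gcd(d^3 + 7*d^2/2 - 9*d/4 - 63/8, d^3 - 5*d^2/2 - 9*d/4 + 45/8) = d^2 - 9/4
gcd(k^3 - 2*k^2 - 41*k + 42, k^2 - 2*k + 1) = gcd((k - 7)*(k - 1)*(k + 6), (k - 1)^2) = k - 1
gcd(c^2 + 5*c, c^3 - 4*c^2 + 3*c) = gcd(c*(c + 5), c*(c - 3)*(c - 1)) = c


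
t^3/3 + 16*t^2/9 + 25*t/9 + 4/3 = (t/3 + 1/3)*(t + 4/3)*(t + 3)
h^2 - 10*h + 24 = (h - 6)*(h - 4)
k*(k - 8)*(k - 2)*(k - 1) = k^4 - 11*k^3 + 26*k^2 - 16*k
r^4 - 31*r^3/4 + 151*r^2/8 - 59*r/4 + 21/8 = (r - 7/2)*(r - 3)*(r - 1)*(r - 1/4)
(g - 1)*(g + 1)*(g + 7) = g^3 + 7*g^2 - g - 7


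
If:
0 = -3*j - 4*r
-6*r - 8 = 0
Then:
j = 16/9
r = -4/3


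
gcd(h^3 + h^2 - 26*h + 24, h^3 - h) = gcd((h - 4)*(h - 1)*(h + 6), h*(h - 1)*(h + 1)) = h - 1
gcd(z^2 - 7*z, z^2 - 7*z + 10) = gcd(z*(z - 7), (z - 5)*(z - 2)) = 1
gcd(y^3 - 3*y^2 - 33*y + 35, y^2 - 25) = y + 5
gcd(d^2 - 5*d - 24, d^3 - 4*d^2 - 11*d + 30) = d + 3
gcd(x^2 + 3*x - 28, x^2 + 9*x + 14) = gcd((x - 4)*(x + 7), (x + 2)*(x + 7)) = x + 7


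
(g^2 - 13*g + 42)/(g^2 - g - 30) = (g - 7)/(g + 5)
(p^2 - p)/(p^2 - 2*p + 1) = p/(p - 1)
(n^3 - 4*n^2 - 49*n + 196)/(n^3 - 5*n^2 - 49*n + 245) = (n - 4)/(n - 5)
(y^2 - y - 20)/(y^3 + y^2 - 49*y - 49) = (y^2 - y - 20)/(y^3 + y^2 - 49*y - 49)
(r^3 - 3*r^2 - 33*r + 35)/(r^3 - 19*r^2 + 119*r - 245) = (r^2 + 4*r - 5)/(r^2 - 12*r + 35)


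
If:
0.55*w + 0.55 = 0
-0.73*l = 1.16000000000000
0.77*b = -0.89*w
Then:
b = 1.16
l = -1.59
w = -1.00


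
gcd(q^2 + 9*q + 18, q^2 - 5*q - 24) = q + 3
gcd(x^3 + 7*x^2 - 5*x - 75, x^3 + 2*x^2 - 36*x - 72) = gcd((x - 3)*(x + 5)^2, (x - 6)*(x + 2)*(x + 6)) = 1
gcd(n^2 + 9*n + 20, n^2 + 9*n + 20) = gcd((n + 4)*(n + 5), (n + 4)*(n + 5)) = n^2 + 9*n + 20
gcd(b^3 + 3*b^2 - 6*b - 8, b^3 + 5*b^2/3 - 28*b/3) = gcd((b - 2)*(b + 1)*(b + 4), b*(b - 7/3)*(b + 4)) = b + 4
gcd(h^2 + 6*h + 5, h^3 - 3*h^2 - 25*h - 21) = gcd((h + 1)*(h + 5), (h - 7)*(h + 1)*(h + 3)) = h + 1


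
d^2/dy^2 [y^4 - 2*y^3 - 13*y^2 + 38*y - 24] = 12*y^2 - 12*y - 26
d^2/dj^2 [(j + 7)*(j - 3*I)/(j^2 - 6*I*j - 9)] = 2*(7 + 3*I)/(j^3 - 9*I*j^2 - 27*j + 27*I)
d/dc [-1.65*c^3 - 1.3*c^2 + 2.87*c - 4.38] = -4.95*c^2 - 2.6*c + 2.87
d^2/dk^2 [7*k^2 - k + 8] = 14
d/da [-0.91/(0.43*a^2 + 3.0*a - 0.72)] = (0.7826*a + 2.73)/(0.43*a^2 + 3.0*a - 0.72)^2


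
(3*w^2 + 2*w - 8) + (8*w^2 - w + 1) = 11*w^2 + w - 7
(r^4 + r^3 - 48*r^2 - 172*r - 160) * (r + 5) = r^5 + 6*r^4 - 43*r^3 - 412*r^2 - 1020*r - 800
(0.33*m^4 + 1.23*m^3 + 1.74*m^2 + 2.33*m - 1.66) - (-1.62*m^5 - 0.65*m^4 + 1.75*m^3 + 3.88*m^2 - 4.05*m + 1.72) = 1.62*m^5 + 0.98*m^4 - 0.52*m^3 - 2.14*m^2 + 6.38*m - 3.38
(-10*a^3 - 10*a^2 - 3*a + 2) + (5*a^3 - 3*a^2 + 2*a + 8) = -5*a^3 - 13*a^2 - a + 10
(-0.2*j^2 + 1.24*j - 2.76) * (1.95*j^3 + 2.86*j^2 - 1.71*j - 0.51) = -0.39*j^5 + 1.846*j^4 - 1.4936*j^3 - 9.912*j^2 + 4.0872*j + 1.4076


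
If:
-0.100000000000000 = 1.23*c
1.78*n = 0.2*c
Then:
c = -0.08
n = -0.01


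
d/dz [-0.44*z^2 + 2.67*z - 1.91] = 2.67 - 0.88*z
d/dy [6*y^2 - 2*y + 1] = 12*y - 2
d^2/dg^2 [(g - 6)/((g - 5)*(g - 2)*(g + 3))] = 6*(g^5 - 16*g^4 + 73*g^3 - 90*g^2 + 36*g - 372)/(g^9 - 12*g^8 + 15*g^7 + 290*g^6 - 885*g^5 - 1992*g^4 + 9289*g^3 + 90*g^2 - 29700*g + 27000)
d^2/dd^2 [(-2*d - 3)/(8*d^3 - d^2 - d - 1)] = 2*((2*d + 3)*(-24*d^2 + 2*d + 1)^2 + (48*d^2 - 4*d + (2*d + 3)*(24*d - 1) - 2)*(-8*d^3 + d^2 + d + 1))/(-8*d^3 + d^2 + d + 1)^3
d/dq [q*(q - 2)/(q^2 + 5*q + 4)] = (7*q^2 + 8*q - 8)/(q^4 + 10*q^3 + 33*q^2 + 40*q + 16)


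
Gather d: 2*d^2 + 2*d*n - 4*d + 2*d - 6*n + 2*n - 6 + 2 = 2*d^2 + d*(2*n - 2) - 4*n - 4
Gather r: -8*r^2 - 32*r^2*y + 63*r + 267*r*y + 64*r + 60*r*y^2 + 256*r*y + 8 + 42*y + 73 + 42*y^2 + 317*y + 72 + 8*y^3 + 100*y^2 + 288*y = r^2*(-32*y - 8) + r*(60*y^2 + 523*y + 127) + 8*y^3 + 142*y^2 + 647*y + 153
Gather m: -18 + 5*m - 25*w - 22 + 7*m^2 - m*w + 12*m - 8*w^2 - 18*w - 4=7*m^2 + m*(17 - w) - 8*w^2 - 43*w - 44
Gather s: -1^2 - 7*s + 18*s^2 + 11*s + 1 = 18*s^2 + 4*s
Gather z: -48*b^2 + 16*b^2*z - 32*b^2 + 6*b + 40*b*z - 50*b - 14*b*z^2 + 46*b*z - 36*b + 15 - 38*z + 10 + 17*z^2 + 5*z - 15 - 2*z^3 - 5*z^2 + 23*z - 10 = -80*b^2 - 80*b - 2*z^3 + z^2*(12 - 14*b) + z*(16*b^2 + 86*b - 10)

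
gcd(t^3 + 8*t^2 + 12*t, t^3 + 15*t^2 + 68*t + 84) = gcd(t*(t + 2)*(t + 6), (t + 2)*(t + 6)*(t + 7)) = t^2 + 8*t + 12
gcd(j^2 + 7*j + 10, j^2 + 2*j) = j + 2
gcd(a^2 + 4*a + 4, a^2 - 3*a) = 1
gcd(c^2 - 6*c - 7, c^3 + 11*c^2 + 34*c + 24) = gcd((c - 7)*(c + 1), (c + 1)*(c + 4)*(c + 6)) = c + 1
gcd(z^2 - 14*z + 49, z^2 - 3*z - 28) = z - 7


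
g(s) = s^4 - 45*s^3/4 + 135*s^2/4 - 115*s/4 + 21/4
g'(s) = 4*s^3 - 135*s^2/4 + 135*s/2 - 115/4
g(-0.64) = 40.59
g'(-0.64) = -86.82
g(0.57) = -2.15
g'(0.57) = -0.50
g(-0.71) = 46.96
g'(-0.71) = -95.12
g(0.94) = -0.52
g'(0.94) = 8.20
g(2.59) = 6.73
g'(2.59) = -10.83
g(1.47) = 4.85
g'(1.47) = 10.25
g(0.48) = -1.97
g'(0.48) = -3.68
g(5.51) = -88.72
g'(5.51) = -12.34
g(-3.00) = 780.00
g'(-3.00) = -643.00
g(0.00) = 5.25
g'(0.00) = -28.75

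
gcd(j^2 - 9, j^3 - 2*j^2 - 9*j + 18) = j^2 - 9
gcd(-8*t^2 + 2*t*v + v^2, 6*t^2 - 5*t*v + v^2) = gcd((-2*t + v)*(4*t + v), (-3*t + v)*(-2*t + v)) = 2*t - v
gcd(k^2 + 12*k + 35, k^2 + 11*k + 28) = k + 7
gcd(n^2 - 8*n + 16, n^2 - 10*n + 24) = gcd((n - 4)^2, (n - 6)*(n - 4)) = n - 4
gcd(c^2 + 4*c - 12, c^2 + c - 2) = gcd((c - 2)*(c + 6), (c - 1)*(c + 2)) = 1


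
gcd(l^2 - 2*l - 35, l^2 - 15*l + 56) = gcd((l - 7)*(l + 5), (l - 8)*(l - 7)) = l - 7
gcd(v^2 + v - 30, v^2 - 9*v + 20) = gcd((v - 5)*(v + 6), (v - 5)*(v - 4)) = v - 5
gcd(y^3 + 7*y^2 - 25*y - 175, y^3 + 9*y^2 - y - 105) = y^2 + 12*y + 35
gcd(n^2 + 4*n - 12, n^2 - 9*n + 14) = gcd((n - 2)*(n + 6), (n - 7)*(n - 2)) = n - 2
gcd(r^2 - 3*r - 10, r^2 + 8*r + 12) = r + 2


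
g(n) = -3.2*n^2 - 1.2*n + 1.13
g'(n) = -6.4*n - 1.2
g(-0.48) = 0.97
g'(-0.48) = 1.87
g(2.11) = -15.65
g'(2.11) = -14.70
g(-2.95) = -23.18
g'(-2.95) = 17.68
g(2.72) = -25.81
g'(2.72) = -18.61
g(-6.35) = -120.28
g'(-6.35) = 39.44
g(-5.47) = -88.05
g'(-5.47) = 33.81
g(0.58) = -0.64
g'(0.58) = -4.91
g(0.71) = -1.34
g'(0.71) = -5.74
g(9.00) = -268.87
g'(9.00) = -58.80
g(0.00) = 1.13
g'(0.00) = -1.20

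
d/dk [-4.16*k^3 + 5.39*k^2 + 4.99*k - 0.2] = -12.48*k^2 + 10.78*k + 4.99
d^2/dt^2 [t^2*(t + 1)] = 6*t + 2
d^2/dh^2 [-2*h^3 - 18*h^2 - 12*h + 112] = -12*h - 36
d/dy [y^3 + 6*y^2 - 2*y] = 3*y^2 + 12*y - 2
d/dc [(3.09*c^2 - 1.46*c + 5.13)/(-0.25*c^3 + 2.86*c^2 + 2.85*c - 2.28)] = (0.7725*c^4 - 0.73*c^3 + 16.8296*c^2 - 43.434*c - 11.2917)/(0.0625*c^6 - 1.43*c^5 + 6.7546*c^4 + 17.442*c^3 - 4.9191*c^2 - 12.996*c + 5.1984)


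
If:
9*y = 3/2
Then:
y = 1/6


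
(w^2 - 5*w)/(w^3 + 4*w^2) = (w - 5)/(w*(w + 4))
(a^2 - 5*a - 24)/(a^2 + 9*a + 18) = (a - 8)/(a + 6)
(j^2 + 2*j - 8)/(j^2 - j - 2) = (j + 4)/(j + 1)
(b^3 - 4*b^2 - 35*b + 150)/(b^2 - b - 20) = (b^2 + b - 30)/(b + 4)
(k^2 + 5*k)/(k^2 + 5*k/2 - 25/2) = 2*k/(2*k - 5)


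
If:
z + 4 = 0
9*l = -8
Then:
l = -8/9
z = -4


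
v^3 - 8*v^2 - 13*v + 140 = (v - 7)*(v - 5)*(v + 4)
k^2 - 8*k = k*(k - 8)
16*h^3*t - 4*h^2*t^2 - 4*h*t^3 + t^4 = t*(-4*h + t)*(-2*h + t)*(2*h + t)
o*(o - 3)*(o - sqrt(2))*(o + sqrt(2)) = o^4 - 3*o^3 - 2*o^2 + 6*o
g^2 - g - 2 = (g - 2)*(g + 1)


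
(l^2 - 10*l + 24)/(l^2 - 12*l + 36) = (l - 4)/(l - 6)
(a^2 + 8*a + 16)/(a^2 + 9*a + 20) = (a + 4)/(a + 5)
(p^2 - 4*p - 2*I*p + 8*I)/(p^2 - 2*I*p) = (p - 4)/p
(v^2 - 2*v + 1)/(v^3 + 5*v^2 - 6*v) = (v - 1)/(v*(v + 6))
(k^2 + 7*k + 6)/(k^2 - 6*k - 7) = (k + 6)/(k - 7)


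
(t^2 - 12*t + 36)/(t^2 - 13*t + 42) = (t - 6)/(t - 7)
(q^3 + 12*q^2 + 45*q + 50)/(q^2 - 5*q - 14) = (q^2 + 10*q + 25)/(q - 7)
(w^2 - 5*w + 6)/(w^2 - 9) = (w - 2)/(w + 3)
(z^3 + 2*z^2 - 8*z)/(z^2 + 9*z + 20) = z*(z - 2)/(z + 5)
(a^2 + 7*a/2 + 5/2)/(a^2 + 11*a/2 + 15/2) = (a + 1)/(a + 3)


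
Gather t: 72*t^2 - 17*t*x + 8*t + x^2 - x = 72*t^2 + t*(8 - 17*x) + x^2 - x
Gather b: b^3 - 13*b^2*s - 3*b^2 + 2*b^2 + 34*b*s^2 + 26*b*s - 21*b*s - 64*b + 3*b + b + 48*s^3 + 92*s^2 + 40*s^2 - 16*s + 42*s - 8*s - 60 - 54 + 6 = b^3 + b^2*(-13*s - 1) + b*(34*s^2 + 5*s - 60) + 48*s^3 + 132*s^2 + 18*s - 108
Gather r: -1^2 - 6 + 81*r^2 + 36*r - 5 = 81*r^2 + 36*r - 12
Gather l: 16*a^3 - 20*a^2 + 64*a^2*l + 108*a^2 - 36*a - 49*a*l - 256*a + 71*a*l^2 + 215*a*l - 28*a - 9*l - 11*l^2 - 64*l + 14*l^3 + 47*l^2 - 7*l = 16*a^3 + 88*a^2 - 320*a + 14*l^3 + l^2*(71*a + 36) + l*(64*a^2 + 166*a - 80)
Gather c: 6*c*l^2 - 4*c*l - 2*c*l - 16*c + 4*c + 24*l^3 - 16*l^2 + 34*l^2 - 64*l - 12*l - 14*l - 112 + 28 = c*(6*l^2 - 6*l - 12) + 24*l^3 + 18*l^2 - 90*l - 84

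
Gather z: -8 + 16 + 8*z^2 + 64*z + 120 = 8*z^2 + 64*z + 128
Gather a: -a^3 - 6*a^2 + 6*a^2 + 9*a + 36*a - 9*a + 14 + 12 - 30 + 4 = -a^3 + 36*a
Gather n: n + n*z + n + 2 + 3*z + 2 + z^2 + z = n*(z + 2) + z^2 + 4*z + 4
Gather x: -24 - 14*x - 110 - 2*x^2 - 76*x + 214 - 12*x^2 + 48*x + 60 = -14*x^2 - 42*x + 140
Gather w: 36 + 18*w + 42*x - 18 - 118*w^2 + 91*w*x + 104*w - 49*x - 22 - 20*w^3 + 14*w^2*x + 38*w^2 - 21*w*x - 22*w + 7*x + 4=-20*w^3 + w^2*(14*x - 80) + w*(70*x + 100)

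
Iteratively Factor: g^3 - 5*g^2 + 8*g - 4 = (g - 2)*(g^2 - 3*g + 2) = (g - 2)^2*(g - 1)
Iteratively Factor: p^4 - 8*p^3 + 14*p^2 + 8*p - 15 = (p - 1)*(p^3 - 7*p^2 + 7*p + 15) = (p - 3)*(p - 1)*(p^2 - 4*p - 5) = (p - 5)*(p - 3)*(p - 1)*(p + 1)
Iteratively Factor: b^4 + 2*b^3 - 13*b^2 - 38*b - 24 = (b + 1)*(b^3 + b^2 - 14*b - 24) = (b + 1)*(b + 2)*(b^2 - b - 12) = (b - 4)*(b + 1)*(b + 2)*(b + 3)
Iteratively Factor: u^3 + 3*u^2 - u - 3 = (u + 1)*(u^2 + 2*u - 3) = (u - 1)*(u + 1)*(u + 3)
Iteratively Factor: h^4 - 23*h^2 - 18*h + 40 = (h + 2)*(h^3 - 2*h^2 - 19*h + 20) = (h - 1)*(h + 2)*(h^2 - h - 20) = (h - 5)*(h - 1)*(h + 2)*(h + 4)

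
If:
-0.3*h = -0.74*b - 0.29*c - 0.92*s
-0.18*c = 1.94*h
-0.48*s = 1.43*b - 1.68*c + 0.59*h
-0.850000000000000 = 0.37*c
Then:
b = -4.18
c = -2.30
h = 0.21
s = 4.16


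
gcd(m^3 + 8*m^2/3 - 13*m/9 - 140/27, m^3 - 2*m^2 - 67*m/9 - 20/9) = m + 5/3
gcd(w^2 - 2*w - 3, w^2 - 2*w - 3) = w^2 - 2*w - 3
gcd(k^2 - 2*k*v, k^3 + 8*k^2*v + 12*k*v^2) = k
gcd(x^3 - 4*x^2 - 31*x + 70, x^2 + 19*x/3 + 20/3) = x + 5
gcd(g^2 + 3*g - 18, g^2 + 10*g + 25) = 1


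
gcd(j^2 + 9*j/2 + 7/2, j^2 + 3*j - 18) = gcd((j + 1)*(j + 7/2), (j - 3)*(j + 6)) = 1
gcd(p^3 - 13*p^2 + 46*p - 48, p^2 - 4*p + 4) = p - 2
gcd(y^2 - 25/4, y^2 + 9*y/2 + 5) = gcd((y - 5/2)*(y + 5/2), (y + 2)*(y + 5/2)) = y + 5/2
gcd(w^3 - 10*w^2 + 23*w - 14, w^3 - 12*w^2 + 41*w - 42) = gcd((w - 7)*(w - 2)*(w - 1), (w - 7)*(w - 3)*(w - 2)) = w^2 - 9*w + 14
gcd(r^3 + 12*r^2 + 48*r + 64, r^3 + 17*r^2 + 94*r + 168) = r + 4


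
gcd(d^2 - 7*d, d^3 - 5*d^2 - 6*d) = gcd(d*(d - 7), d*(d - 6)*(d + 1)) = d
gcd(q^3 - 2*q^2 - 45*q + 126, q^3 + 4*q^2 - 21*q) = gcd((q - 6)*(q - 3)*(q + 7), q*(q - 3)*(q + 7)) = q^2 + 4*q - 21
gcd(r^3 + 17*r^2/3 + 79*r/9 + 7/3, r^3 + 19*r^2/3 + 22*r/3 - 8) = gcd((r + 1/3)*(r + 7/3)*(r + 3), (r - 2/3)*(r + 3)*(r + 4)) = r + 3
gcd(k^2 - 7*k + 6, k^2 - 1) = k - 1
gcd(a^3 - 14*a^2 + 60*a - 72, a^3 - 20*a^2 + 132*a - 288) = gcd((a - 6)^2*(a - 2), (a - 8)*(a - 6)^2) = a^2 - 12*a + 36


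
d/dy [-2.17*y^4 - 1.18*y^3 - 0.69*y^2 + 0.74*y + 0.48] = -8.68*y^3 - 3.54*y^2 - 1.38*y + 0.74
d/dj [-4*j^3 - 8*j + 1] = -12*j^2 - 8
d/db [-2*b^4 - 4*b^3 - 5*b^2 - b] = -8*b^3 - 12*b^2 - 10*b - 1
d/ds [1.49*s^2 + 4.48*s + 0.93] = 2.98*s + 4.48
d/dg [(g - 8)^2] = 2*g - 16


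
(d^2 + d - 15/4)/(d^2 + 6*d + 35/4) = (2*d - 3)/(2*d + 7)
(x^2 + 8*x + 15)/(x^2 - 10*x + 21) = (x^2 + 8*x + 15)/(x^2 - 10*x + 21)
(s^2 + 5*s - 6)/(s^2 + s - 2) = (s + 6)/(s + 2)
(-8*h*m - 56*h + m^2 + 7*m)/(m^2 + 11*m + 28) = (-8*h + m)/(m + 4)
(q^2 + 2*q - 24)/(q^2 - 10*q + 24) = (q + 6)/(q - 6)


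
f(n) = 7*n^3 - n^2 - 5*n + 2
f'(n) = 21*n^2 - 2*n - 5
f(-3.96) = -428.58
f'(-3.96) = 332.23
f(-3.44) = -277.59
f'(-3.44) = 250.39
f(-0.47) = 3.40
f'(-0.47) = 0.58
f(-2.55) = -107.82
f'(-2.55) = 136.65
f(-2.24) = -70.49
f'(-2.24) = 104.85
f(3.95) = 398.06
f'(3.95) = 314.75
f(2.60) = 105.27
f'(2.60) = 131.76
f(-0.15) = 2.70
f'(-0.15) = -4.23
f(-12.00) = -12178.00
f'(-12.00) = 3043.00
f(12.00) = 11894.00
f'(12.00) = 2995.00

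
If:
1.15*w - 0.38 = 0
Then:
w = 0.33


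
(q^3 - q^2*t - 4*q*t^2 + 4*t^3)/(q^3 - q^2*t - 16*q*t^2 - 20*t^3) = (q^2 - 3*q*t + 2*t^2)/(q^2 - 3*q*t - 10*t^2)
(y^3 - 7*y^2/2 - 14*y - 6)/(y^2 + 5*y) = (y^3 - 7*y^2/2 - 14*y - 6)/(y*(y + 5))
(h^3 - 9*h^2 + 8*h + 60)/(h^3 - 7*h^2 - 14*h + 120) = (h + 2)/(h + 4)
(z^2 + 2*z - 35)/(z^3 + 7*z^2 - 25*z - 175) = 1/(z + 5)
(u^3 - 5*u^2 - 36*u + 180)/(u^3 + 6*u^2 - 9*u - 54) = (u^2 - 11*u + 30)/(u^2 - 9)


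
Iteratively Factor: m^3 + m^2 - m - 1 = (m + 1)*(m^2 - 1) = (m - 1)*(m + 1)*(m + 1)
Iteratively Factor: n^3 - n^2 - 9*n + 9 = (n - 3)*(n^2 + 2*n - 3) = (n - 3)*(n + 3)*(n - 1)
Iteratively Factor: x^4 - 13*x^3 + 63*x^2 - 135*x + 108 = (x - 3)*(x^3 - 10*x^2 + 33*x - 36) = (x - 3)^2*(x^2 - 7*x + 12) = (x - 4)*(x - 3)^2*(x - 3)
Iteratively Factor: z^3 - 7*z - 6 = (z + 2)*(z^2 - 2*z - 3) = (z - 3)*(z + 2)*(z + 1)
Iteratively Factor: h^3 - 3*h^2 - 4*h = (h + 1)*(h^2 - 4*h) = h*(h + 1)*(h - 4)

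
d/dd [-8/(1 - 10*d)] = -80/(10*d - 1)^2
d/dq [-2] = 0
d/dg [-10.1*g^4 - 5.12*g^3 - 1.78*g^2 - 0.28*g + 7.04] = -40.4*g^3 - 15.36*g^2 - 3.56*g - 0.28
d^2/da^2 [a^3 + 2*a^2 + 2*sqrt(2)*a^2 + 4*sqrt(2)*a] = 6*a + 4 + 4*sqrt(2)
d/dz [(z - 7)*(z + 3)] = 2*z - 4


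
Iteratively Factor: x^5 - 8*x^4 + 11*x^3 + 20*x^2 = (x - 5)*(x^4 - 3*x^3 - 4*x^2) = x*(x - 5)*(x^3 - 3*x^2 - 4*x) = x*(x - 5)*(x - 4)*(x^2 + x) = x*(x - 5)*(x - 4)*(x + 1)*(x)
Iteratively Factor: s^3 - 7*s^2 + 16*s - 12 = (s - 3)*(s^2 - 4*s + 4) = (s - 3)*(s - 2)*(s - 2)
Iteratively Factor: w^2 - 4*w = (w - 4)*(w)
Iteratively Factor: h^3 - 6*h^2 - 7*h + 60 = (h - 4)*(h^2 - 2*h - 15) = (h - 4)*(h + 3)*(h - 5)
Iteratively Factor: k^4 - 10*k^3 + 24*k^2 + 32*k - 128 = (k + 2)*(k^3 - 12*k^2 + 48*k - 64) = (k - 4)*(k + 2)*(k^2 - 8*k + 16) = (k - 4)^2*(k + 2)*(k - 4)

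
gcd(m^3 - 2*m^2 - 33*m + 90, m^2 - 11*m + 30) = m - 5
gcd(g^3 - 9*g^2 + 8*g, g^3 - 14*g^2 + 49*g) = g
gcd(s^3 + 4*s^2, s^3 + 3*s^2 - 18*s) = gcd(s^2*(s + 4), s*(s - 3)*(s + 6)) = s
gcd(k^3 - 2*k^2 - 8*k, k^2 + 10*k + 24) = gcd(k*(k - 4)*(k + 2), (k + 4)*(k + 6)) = 1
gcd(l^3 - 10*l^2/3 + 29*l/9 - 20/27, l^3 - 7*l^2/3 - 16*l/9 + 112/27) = l - 4/3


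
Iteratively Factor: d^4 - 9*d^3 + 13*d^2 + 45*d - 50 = (d - 5)*(d^3 - 4*d^2 - 7*d + 10) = (d - 5)*(d - 1)*(d^2 - 3*d - 10) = (d - 5)*(d - 1)*(d + 2)*(d - 5)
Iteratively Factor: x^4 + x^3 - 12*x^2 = (x + 4)*(x^3 - 3*x^2) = x*(x + 4)*(x^2 - 3*x) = x^2*(x + 4)*(x - 3)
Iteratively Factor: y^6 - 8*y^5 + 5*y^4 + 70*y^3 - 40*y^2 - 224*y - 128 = (y + 1)*(y^5 - 9*y^4 + 14*y^3 + 56*y^2 - 96*y - 128) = (y - 4)*(y + 1)*(y^4 - 5*y^3 - 6*y^2 + 32*y + 32) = (y - 4)*(y + 1)*(y + 2)*(y^3 - 7*y^2 + 8*y + 16) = (y - 4)^2*(y + 1)*(y + 2)*(y^2 - 3*y - 4) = (y - 4)^2*(y + 1)^2*(y + 2)*(y - 4)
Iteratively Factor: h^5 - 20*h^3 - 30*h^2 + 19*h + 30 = (h + 1)*(h^4 - h^3 - 19*h^2 - 11*h + 30) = (h + 1)*(h + 3)*(h^3 - 4*h^2 - 7*h + 10) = (h - 1)*(h + 1)*(h + 3)*(h^2 - 3*h - 10) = (h - 1)*(h + 1)*(h + 2)*(h + 3)*(h - 5)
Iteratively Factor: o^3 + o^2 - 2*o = (o - 1)*(o^2 + 2*o) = o*(o - 1)*(o + 2)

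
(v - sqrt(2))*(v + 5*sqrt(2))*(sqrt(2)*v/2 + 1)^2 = v^4/2 + 3*sqrt(2)*v^3 + 4*v^2 - 6*sqrt(2)*v - 10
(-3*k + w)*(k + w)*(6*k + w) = -18*k^3 - 15*k^2*w + 4*k*w^2 + w^3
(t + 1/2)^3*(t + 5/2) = t^4 + 4*t^3 + 9*t^2/2 + 2*t + 5/16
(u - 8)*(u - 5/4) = u^2 - 37*u/4 + 10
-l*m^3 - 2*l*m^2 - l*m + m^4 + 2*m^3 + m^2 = m*(-l + m)*(m + 1)^2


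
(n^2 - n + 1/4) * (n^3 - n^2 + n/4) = n^5 - 2*n^4 + 3*n^3/2 - n^2/2 + n/16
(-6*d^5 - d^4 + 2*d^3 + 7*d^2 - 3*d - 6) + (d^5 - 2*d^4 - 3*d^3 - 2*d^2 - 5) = -5*d^5 - 3*d^4 - d^3 + 5*d^2 - 3*d - 11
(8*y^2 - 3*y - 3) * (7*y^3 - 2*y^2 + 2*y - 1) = 56*y^5 - 37*y^4 + y^3 - 8*y^2 - 3*y + 3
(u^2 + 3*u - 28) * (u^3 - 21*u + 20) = u^5 + 3*u^4 - 49*u^3 - 43*u^2 + 648*u - 560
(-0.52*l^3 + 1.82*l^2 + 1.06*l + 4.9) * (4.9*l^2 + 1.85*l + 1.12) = -2.548*l^5 + 7.956*l^4 + 7.9786*l^3 + 28.0094*l^2 + 10.2522*l + 5.488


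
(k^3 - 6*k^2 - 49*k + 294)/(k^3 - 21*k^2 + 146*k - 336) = (k + 7)/(k - 8)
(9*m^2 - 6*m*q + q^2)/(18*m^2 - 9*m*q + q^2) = (-3*m + q)/(-6*m + q)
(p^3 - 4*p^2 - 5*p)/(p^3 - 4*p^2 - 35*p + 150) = p*(p + 1)/(p^2 + p - 30)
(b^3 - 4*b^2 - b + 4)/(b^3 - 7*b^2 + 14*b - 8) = (b + 1)/(b - 2)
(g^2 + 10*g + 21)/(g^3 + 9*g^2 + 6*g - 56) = (g + 3)/(g^2 + 2*g - 8)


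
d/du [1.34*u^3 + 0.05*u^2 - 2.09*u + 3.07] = 4.02*u^2 + 0.1*u - 2.09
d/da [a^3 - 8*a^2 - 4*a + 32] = 3*a^2 - 16*a - 4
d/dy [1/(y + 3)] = -1/(y + 3)^2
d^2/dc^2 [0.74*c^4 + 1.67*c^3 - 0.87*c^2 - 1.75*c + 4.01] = 8.88*c^2 + 10.02*c - 1.74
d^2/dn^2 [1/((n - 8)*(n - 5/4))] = 8*(16*(n - 8)^2 + 4*(n - 8)*(4*n - 5) + (4*n - 5)^2)/((n - 8)^3*(4*n - 5)^3)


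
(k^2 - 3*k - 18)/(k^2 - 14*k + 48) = (k + 3)/(k - 8)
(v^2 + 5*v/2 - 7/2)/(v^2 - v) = (v + 7/2)/v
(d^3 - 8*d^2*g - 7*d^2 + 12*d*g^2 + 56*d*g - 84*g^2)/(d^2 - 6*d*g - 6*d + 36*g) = (d^2 - 2*d*g - 7*d + 14*g)/(d - 6)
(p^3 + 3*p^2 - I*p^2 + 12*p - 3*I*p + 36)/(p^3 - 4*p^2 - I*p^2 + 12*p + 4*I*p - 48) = (p + 3)/(p - 4)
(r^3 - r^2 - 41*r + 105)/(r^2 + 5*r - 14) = (r^2 - 8*r + 15)/(r - 2)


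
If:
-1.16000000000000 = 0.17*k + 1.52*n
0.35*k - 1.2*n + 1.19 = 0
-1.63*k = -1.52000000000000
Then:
No Solution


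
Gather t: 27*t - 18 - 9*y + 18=27*t - 9*y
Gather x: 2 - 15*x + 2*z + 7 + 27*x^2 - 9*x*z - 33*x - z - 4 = 27*x^2 + x*(-9*z - 48) + z + 5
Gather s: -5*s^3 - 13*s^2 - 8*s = -5*s^3 - 13*s^2 - 8*s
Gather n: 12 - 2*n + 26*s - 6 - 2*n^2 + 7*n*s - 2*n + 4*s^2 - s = -2*n^2 + n*(7*s - 4) + 4*s^2 + 25*s + 6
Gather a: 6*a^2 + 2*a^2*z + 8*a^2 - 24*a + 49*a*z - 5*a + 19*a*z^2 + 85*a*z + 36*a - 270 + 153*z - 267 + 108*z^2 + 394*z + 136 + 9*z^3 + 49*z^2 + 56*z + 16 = a^2*(2*z + 14) + a*(19*z^2 + 134*z + 7) + 9*z^3 + 157*z^2 + 603*z - 385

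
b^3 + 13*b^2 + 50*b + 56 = (b + 2)*(b + 4)*(b + 7)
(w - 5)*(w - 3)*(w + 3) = w^3 - 5*w^2 - 9*w + 45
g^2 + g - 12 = (g - 3)*(g + 4)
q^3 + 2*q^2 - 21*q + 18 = (q - 3)*(q - 1)*(q + 6)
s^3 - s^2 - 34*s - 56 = (s - 7)*(s + 2)*(s + 4)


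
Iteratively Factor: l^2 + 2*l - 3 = (l - 1)*(l + 3)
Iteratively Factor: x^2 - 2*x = (x - 2)*(x)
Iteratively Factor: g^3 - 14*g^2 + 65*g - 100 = (g - 5)*(g^2 - 9*g + 20) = (g - 5)^2*(g - 4)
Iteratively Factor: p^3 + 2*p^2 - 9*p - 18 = (p + 3)*(p^2 - p - 6) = (p - 3)*(p + 3)*(p + 2)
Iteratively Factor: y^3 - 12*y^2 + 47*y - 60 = (y - 4)*(y^2 - 8*y + 15) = (y - 5)*(y - 4)*(y - 3)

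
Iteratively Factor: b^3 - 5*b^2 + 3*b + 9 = (b - 3)*(b^2 - 2*b - 3) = (b - 3)^2*(b + 1)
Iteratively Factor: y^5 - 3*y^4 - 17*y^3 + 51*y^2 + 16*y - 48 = (y - 4)*(y^4 + y^3 - 13*y^2 - y + 12) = (y - 4)*(y - 3)*(y^3 + 4*y^2 - y - 4) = (y - 4)*(y - 3)*(y + 4)*(y^2 - 1) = (y - 4)*(y - 3)*(y - 1)*(y + 4)*(y + 1)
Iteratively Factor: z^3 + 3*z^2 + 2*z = (z + 2)*(z^2 + z) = (z + 1)*(z + 2)*(z)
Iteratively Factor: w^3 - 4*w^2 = (w - 4)*(w^2) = w*(w - 4)*(w)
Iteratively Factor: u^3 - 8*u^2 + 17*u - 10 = (u - 2)*(u^2 - 6*u + 5) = (u - 5)*(u - 2)*(u - 1)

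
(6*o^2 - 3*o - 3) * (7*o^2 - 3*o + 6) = 42*o^4 - 39*o^3 + 24*o^2 - 9*o - 18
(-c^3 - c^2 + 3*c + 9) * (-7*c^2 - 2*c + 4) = 7*c^5 + 9*c^4 - 23*c^3 - 73*c^2 - 6*c + 36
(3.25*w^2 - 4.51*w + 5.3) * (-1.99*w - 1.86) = -6.4675*w^3 + 2.9299*w^2 - 2.1584*w - 9.858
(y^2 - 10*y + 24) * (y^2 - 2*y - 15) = y^4 - 12*y^3 + 29*y^2 + 102*y - 360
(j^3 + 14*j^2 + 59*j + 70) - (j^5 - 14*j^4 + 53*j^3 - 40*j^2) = -j^5 + 14*j^4 - 52*j^3 + 54*j^2 + 59*j + 70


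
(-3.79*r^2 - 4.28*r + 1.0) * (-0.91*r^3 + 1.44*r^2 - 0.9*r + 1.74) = 3.4489*r^5 - 1.5628*r^4 - 3.6622*r^3 - 1.3026*r^2 - 8.3472*r + 1.74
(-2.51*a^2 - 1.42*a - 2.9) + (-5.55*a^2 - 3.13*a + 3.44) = -8.06*a^2 - 4.55*a + 0.54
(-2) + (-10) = -12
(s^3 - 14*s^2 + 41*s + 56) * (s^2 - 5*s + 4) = s^5 - 19*s^4 + 115*s^3 - 205*s^2 - 116*s + 224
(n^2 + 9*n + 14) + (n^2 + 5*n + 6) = 2*n^2 + 14*n + 20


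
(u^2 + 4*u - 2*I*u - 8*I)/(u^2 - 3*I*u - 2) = (u + 4)/(u - I)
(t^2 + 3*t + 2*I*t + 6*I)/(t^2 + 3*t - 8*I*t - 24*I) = (t + 2*I)/(t - 8*I)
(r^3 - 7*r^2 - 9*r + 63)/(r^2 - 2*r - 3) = (r^2 - 4*r - 21)/(r + 1)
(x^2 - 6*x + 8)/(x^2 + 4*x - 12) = (x - 4)/(x + 6)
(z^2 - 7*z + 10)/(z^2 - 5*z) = (z - 2)/z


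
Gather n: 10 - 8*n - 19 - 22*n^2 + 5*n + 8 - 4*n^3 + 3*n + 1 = -4*n^3 - 22*n^2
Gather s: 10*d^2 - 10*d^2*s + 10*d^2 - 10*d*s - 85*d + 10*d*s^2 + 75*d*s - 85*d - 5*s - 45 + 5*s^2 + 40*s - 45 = 20*d^2 - 170*d + s^2*(10*d + 5) + s*(-10*d^2 + 65*d + 35) - 90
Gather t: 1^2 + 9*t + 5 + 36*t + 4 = 45*t + 10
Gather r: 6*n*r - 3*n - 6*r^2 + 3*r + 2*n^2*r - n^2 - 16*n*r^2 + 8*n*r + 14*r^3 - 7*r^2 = -n^2 - 3*n + 14*r^3 + r^2*(-16*n - 13) + r*(2*n^2 + 14*n + 3)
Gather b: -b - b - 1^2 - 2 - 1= -2*b - 4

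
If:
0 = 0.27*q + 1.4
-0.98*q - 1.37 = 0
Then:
No Solution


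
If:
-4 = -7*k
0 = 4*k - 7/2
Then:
No Solution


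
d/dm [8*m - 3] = 8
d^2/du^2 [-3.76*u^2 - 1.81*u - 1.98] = -7.52000000000000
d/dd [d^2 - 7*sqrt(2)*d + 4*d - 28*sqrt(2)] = 2*d - 7*sqrt(2) + 4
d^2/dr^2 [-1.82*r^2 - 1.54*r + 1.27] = -3.64000000000000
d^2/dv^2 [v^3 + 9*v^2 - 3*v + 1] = 6*v + 18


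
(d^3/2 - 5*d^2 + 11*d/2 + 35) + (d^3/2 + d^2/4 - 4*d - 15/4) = d^3 - 19*d^2/4 + 3*d/2 + 125/4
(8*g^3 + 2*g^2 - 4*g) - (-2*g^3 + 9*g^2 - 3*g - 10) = 10*g^3 - 7*g^2 - g + 10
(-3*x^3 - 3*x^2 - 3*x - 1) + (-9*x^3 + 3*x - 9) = -12*x^3 - 3*x^2 - 10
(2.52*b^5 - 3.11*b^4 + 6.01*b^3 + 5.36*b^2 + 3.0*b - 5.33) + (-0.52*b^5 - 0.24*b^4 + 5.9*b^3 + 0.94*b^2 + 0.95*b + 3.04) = 2.0*b^5 - 3.35*b^4 + 11.91*b^3 + 6.3*b^2 + 3.95*b - 2.29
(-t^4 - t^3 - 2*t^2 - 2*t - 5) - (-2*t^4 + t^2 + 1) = t^4 - t^3 - 3*t^2 - 2*t - 6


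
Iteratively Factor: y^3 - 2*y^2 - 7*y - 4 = (y - 4)*(y^2 + 2*y + 1) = (y - 4)*(y + 1)*(y + 1)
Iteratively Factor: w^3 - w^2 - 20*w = (w + 4)*(w^2 - 5*w) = (w - 5)*(w + 4)*(w)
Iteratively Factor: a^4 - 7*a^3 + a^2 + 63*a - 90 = (a - 2)*(a^3 - 5*a^2 - 9*a + 45) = (a - 3)*(a - 2)*(a^2 - 2*a - 15) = (a - 3)*(a - 2)*(a + 3)*(a - 5)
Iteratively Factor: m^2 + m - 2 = (m - 1)*(m + 2)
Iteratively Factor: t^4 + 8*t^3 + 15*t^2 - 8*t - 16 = (t - 1)*(t^3 + 9*t^2 + 24*t + 16) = (t - 1)*(t + 4)*(t^2 + 5*t + 4) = (t - 1)*(t + 4)^2*(t + 1)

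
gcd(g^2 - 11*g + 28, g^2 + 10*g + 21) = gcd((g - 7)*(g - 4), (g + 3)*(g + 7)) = 1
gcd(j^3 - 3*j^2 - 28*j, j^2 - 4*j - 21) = j - 7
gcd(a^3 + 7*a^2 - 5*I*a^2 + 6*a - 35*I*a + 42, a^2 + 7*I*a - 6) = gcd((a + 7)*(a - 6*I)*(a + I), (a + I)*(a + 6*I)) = a + I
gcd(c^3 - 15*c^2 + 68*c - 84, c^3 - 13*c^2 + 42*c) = c^2 - 13*c + 42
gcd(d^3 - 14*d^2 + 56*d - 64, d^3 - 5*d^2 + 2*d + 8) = d^2 - 6*d + 8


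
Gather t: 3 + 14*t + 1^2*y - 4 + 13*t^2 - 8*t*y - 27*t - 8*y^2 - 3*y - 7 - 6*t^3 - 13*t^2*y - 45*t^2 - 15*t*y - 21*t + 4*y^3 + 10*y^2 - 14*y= -6*t^3 + t^2*(-13*y - 32) + t*(-23*y - 34) + 4*y^3 + 2*y^2 - 16*y - 8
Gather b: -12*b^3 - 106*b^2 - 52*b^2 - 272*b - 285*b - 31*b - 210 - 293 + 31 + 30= -12*b^3 - 158*b^2 - 588*b - 442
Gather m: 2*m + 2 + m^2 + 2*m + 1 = m^2 + 4*m + 3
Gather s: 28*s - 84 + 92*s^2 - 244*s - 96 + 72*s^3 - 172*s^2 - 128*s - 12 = 72*s^3 - 80*s^2 - 344*s - 192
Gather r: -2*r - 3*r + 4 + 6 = 10 - 5*r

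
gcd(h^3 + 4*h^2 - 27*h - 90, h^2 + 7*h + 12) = h + 3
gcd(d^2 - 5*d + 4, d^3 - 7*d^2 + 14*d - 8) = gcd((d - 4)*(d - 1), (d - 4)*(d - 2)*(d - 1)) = d^2 - 5*d + 4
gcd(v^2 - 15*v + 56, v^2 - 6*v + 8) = 1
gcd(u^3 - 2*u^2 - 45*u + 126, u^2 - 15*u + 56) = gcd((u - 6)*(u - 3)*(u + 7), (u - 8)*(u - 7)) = 1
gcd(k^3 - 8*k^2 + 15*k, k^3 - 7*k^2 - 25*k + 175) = k - 5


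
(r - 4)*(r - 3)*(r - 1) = r^3 - 8*r^2 + 19*r - 12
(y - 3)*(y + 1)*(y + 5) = y^3 + 3*y^2 - 13*y - 15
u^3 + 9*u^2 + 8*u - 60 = (u - 2)*(u + 5)*(u + 6)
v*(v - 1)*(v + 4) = v^3 + 3*v^2 - 4*v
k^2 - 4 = (k - 2)*(k + 2)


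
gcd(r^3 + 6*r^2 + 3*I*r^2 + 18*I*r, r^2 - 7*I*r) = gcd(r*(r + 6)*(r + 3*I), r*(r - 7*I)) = r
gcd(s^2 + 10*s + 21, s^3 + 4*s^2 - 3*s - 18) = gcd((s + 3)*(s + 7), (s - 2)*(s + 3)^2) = s + 3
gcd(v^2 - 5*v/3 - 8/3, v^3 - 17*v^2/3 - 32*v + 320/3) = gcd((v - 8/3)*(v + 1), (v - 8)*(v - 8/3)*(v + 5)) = v - 8/3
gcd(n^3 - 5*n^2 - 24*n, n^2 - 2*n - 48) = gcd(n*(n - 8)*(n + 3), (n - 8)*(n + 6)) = n - 8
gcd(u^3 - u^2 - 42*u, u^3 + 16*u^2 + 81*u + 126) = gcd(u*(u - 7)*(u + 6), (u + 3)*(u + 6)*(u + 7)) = u + 6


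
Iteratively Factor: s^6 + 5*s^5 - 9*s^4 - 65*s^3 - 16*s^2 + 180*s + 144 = (s + 1)*(s^5 + 4*s^4 - 13*s^3 - 52*s^2 + 36*s + 144) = (s + 1)*(s + 3)*(s^4 + s^3 - 16*s^2 - 4*s + 48) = (s - 2)*(s + 1)*(s + 3)*(s^3 + 3*s^2 - 10*s - 24) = (s - 2)*(s + 1)*(s + 2)*(s + 3)*(s^2 + s - 12) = (s - 3)*(s - 2)*(s + 1)*(s + 2)*(s + 3)*(s + 4)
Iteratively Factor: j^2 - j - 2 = (j - 2)*(j + 1)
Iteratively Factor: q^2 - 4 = (q + 2)*(q - 2)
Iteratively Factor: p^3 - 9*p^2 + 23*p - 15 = (p - 3)*(p^2 - 6*p + 5) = (p - 3)*(p - 1)*(p - 5)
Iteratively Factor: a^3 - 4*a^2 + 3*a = (a - 3)*(a^2 - a) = (a - 3)*(a - 1)*(a)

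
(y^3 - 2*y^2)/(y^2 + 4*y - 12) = y^2/(y + 6)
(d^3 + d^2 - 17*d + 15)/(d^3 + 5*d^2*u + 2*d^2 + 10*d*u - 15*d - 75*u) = (d - 1)/(d + 5*u)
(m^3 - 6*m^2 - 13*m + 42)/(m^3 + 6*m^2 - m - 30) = (m - 7)/(m + 5)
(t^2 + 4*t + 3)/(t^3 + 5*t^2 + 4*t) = (t + 3)/(t*(t + 4))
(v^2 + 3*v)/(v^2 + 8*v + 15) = v/(v + 5)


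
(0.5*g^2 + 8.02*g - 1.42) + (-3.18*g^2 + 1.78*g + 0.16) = -2.68*g^2 + 9.8*g - 1.26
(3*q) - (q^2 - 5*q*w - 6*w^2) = -q^2 + 5*q*w + 3*q + 6*w^2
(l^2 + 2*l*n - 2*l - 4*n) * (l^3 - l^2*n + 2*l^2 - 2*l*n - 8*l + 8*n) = l^5 + l^4*n - 2*l^3*n^2 - 12*l^3 - 12*l^2*n + 16*l^2 + 24*l*n^2 + 16*l*n - 32*n^2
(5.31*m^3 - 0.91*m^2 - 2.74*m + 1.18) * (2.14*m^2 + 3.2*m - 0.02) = 11.3634*m^5 + 15.0446*m^4 - 8.8818*m^3 - 6.2246*m^2 + 3.8308*m - 0.0236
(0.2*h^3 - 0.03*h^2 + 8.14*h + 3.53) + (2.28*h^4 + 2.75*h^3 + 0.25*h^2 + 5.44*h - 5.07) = 2.28*h^4 + 2.95*h^3 + 0.22*h^2 + 13.58*h - 1.54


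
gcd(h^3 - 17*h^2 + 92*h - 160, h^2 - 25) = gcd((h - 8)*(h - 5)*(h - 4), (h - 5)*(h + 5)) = h - 5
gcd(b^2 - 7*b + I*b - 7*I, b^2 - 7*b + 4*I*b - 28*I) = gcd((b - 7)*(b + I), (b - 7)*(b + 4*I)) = b - 7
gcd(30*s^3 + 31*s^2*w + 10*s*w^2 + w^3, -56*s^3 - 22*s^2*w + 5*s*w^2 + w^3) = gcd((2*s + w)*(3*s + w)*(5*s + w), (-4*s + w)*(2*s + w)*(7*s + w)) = 2*s + w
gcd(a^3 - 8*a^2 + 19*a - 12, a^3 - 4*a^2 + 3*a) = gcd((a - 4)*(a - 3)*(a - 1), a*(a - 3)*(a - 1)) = a^2 - 4*a + 3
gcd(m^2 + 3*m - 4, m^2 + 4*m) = m + 4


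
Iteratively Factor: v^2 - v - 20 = (v - 5)*(v + 4)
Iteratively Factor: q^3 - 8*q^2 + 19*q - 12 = (q - 4)*(q^2 - 4*q + 3) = (q - 4)*(q - 3)*(q - 1)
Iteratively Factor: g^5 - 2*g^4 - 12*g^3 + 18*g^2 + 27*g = (g)*(g^4 - 2*g^3 - 12*g^2 + 18*g + 27) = g*(g - 3)*(g^3 + g^2 - 9*g - 9) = g*(g - 3)^2*(g^2 + 4*g + 3) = g*(g - 3)^2*(g + 3)*(g + 1)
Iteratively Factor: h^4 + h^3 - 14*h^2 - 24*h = (h - 4)*(h^3 + 5*h^2 + 6*h) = (h - 4)*(h + 2)*(h^2 + 3*h) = h*(h - 4)*(h + 2)*(h + 3)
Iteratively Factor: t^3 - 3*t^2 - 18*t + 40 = (t + 4)*(t^2 - 7*t + 10) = (t - 5)*(t + 4)*(t - 2)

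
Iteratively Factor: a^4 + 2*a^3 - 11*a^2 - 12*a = (a + 4)*(a^3 - 2*a^2 - 3*a) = (a - 3)*(a + 4)*(a^2 + a) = (a - 3)*(a + 1)*(a + 4)*(a)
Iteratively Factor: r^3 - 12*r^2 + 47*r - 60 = (r - 3)*(r^2 - 9*r + 20) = (r - 5)*(r - 3)*(r - 4)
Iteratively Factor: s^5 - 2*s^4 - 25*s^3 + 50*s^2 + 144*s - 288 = (s - 3)*(s^4 + s^3 - 22*s^2 - 16*s + 96) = (s - 3)*(s + 4)*(s^3 - 3*s^2 - 10*s + 24) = (s - 3)*(s - 2)*(s + 4)*(s^2 - s - 12) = (s - 4)*(s - 3)*(s - 2)*(s + 4)*(s + 3)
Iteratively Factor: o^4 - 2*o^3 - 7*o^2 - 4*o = (o + 1)*(o^3 - 3*o^2 - 4*o) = (o - 4)*(o + 1)*(o^2 + o) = (o - 4)*(o + 1)^2*(o)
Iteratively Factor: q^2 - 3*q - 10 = (q + 2)*(q - 5)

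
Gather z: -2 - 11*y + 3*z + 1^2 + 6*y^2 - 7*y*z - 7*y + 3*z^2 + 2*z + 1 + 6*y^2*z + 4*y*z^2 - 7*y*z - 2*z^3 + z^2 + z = 6*y^2 - 18*y - 2*z^3 + z^2*(4*y + 4) + z*(6*y^2 - 14*y + 6)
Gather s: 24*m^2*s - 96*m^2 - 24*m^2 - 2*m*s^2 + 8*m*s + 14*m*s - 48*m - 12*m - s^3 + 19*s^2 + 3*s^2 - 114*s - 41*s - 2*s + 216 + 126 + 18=-120*m^2 - 60*m - s^3 + s^2*(22 - 2*m) + s*(24*m^2 + 22*m - 157) + 360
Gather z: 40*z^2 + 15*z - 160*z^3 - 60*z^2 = -160*z^3 - 20*z^2 + 15*z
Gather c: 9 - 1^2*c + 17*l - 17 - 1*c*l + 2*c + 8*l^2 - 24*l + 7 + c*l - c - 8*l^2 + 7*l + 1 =0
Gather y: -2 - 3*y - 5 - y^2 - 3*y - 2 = -y^2 - 6*y - 9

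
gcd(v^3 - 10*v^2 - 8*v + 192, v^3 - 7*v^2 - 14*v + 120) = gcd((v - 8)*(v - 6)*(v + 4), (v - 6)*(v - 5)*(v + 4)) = v^2 - 2*v - 24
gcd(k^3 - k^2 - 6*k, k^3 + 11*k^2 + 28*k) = k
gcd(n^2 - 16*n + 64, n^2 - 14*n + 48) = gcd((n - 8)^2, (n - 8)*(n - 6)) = n - 8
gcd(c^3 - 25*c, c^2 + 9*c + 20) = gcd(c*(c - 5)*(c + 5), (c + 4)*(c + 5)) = c + 5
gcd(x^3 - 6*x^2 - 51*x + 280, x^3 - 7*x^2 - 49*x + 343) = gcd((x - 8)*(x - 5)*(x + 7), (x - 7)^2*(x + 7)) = x + 7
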